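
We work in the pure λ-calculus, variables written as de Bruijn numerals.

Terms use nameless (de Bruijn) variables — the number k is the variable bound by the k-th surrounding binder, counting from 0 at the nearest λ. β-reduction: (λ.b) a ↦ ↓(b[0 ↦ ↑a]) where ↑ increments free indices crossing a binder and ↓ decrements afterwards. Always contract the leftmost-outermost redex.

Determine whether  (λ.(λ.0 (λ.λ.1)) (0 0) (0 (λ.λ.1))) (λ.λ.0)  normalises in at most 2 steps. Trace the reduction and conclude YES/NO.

  start: (λ.(λ.0 (λ.λ.1)) (0 0) (0 (λ.λ.1))) (λ.λ.0)
  [1] (λ.0 (λ.λ.1)) ((λ.λ.0) (λ.λ.0)) ((λ.λ.0) (λ.λ.1))
  [2] (λ.λ.0) (λ.λ.0) (λ.λ.1) ((λ.λ.0) (λ.λ.1))

Answer: NO — after 2 steps the term is (λ.λ.0) (λ.λ.0) (λ.λ.1) ((λ.λ.0) (λ.λ.1)), not yet normal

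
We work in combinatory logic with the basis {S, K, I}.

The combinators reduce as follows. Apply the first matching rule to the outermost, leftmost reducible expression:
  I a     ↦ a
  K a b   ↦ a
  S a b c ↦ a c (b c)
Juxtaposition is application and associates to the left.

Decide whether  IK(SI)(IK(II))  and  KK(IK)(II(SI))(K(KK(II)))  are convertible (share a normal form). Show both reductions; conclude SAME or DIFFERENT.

Term A:
  start: IK(SI)(IK(II))
  →1  K(SI)(IK(II))
  →2  SI

Term B:
  start: KK(IK)(II(SI))(K(KK(II)))
  →1  K(II(SI))(K(KK(II)))
  →2  II(SI)
  →3  I(SI)
  →4  SI

Answer: SAME — A ⇓ SI, B ⇓ SI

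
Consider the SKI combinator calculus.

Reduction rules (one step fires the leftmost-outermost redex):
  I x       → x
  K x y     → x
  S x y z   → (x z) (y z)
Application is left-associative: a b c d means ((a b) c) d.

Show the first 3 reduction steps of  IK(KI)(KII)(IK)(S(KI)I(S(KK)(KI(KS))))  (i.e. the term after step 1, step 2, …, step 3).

Answer: after 3 steps: I(S(KI)I(S(KK)(KI(KS))))

Reduction:
  start: IK(KI)(KII)(IK)(S(KI)I(S(KK)(KI(KS))))
  [1] K(KI)(KII)(IK)(S(KI)I(S(KK)(KI(KS))))
  [2] KI(IK)(S(KI)I(S(KK)(KI(KS))))
  [3] I(S(KI)I(S(KK)(KI(KS))))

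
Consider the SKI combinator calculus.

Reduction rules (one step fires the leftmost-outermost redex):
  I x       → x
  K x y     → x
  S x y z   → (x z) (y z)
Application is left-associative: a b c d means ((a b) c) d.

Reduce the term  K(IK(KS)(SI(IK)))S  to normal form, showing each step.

Answer: normal form = KS  (in 3 steps)

Derivation:
  start: K(IK(KS)(SI(IK)))S
  step 1: IK(KS)(SI(IK))
  step 2: K(KS)(SI(IK))
  step 3: KS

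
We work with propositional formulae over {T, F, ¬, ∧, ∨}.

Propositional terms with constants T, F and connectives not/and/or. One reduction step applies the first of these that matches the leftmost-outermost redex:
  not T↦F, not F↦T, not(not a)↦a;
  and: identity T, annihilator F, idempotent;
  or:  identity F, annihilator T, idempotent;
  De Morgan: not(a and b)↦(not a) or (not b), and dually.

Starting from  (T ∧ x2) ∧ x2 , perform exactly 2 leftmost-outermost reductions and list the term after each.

  start: (T ∧ x2) ∧ x2
  step 1: x2 ∧ x2
  step 2: x2

Answer: after 2 steps: x2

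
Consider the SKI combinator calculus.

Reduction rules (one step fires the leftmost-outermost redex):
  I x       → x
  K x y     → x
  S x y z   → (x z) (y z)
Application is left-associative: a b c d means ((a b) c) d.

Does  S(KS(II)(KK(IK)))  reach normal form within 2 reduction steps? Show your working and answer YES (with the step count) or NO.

  start: S(KS(II)(KK(IK)))
  [1] S(S(KK(IK)))
  [2] S(SK)

Answer: YES — reaches normal form S(SK) in 2 ≤ 2 steps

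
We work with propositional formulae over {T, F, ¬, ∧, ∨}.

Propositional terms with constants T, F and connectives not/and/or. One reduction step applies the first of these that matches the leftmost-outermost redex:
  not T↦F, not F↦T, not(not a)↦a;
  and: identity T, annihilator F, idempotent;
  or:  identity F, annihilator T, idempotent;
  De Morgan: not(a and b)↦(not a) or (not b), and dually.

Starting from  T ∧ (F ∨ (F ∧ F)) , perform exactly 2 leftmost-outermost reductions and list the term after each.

  start: T ∧ (F ∨ (F ∧ F))
  step 1: F ∨ (F ∧ F)
  step 2: F ∧ F

Answer: after 2 steps: F ∧ F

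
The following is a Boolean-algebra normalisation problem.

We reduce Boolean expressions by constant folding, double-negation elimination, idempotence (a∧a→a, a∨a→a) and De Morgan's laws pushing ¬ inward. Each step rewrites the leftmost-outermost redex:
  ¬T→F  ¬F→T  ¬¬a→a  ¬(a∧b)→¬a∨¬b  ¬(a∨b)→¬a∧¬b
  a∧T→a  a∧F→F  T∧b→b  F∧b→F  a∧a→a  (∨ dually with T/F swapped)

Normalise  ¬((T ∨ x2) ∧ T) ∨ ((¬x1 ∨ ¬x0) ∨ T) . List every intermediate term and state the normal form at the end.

  start: ¬((T ∨ x2) ∧ T) ∨ ((¬x1 ∨ ¬x0) ∨ T)
  step 1: (¬(T ∨ x2) ∨ ¬T) ∨ ((¬x1 ∨ ¬x0) ∨ T)
  step 2: ((¬T ∧ ¬x2) ∨ ¬T) ∨ ((¬x1 ∨ ¬x0) ∨ T)
  step 3: ((F ∧ ¬x2) ∨ ¬T) ∨ ((¬x1 ∨ ¬x0) ∨ T)
  step 4: (F ∨ ¬T) ∨ ((¬x1 ∨ ¬x0) ∨ T)
  step 5: ¬T ∨ ((¬x1 ∨ ¬x0) ∨ T)
  step 6: F ∨ ((¬x1 ∨ ¬x0) ∨ T)
  step 7: (¬x1 ∨ ¬x0) ∨ T
  step 8: T

Answer: normal form = T  (in 8 steps)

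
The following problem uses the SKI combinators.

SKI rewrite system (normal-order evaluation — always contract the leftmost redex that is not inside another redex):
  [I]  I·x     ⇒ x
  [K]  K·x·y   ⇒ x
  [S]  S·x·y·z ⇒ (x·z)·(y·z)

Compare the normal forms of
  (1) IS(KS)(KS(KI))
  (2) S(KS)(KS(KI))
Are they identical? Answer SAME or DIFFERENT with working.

Answer: SAME — A ⇓ S(KS)S, B ⇓ S(KS)S

Reduction:
Term A:
  start: IS(KS)(KS(KI))
  [1] S(KS)(KS(KI))
  [2] S(KS)S

Term B:
  start: S(KS)(KS(KI))
  [1] S(KS)S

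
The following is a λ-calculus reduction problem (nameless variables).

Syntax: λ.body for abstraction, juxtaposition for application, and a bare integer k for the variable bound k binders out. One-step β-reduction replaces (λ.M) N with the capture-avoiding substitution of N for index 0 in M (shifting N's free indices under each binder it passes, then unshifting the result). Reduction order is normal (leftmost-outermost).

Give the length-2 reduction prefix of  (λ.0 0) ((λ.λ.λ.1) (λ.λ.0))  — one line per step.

Answer: after 2 steps: (λ.λ.1) ((λ.λ.λ.1) (λ.λ.0))

Reduction:
  start: (λ.0 0) ((λ.λ.λ.1) (λ.λ.0))
  →1  (λ.λ.λ.1) (λ.λ.0) ((λ.λ.λ.1) (λ.λ.0))
  →2  (λ.λ.1) ((λ.λ.λ.1) (λ.λ.0))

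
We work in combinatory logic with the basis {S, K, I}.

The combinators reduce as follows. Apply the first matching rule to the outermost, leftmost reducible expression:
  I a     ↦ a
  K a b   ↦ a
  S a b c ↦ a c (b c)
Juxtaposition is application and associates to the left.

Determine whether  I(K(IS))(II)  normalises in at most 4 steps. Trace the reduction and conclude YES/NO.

  start: I(K(IS))(II)
  →1  K(IS)(II)
  →2  IS
  →3  S

Answer: YES — reaches normal form S in 3 ≤ 4 steps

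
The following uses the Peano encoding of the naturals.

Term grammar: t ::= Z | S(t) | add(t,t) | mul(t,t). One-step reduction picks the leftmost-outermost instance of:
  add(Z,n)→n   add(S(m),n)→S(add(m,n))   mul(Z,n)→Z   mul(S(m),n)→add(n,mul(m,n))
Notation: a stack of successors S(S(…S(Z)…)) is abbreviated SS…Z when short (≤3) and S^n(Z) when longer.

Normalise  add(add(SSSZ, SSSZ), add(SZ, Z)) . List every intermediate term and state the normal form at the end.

  start: add(add(SSSZ, SSSZ), add(SZ, Z))
  [1] add(S(add(SSZ, SSSZ)), add(SZ, Z))
  [2] S(add(add(SSZ, SSSZ), add(SZ, Z)))
  [3] S(add(S(add(SZ, SSSZ)), add(SZ, Z)))
  [4] S(S(add(add(SZ, SSSZ), add(SZ, Z))))
  [5] S(S(add(S(add(Z, SSSZ)), add(SZ, Z))))
  [6] S(S(S(add(add(Z, SSSZ), add(SZ, Z)))))
  [7] S(S(S(add(SSSZ, add(SZ, Z)))))
  [8] S(S(S(S(add(SSZ, add(SZ, Z))))))
  [9] S(S(S(S(S(add(SZ, add(SZ, Z)))))))
  [10] S(S(S(S(S(S(add(Z, add(SZ, Z))))))))
  [11] S(S(S(S(S(S(add(SZ, Z)))))))
  [12] S(S(S(S(S(S(S(add(Z, Z))))))))
  [13] S^7(Z)

Answer: normal form = S^7(Z)  (in 13 steps)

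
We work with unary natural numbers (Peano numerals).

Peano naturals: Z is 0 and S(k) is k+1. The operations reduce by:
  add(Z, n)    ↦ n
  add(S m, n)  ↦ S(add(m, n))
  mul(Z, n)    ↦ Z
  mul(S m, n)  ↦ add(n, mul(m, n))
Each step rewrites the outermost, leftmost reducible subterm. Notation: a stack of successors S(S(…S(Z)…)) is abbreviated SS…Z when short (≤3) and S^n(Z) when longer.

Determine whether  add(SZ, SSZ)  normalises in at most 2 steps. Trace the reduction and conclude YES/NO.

  start: add(SZ, SSZ)
  →1  S(add(Z, SSZ))
  →2  SSSZ

Answer: YES — reaches normal form SSSZ in 2 ≤ 2 steps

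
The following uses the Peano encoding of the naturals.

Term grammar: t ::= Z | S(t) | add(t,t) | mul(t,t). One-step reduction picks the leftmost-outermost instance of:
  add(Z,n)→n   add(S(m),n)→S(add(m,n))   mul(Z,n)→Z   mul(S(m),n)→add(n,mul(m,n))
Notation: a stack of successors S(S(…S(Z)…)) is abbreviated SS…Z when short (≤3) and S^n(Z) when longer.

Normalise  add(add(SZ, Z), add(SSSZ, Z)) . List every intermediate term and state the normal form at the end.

Answer: normal form = S^4(Z)  (in 8 steps)

Derivation:
  start: add(add(SZ, Z), add(SSSZ, Z))
  step 1: add(S(add(Z, Z)), add(SSSZ, Z))
  step 2: S(add(add(Z, Z), add(SSSZ, Z)))
  step 3: S(add(Z, add(SSSZ, Z)))
  step 4: S(add(SSSZ, Z))
  step 5: S(S(add(SSZ, Z)))
  step 6: S(S(S(add(SZ, Z))))
  step 7: S(S(S(S(add(Z, Z)))))
  step 8: S^4(Z)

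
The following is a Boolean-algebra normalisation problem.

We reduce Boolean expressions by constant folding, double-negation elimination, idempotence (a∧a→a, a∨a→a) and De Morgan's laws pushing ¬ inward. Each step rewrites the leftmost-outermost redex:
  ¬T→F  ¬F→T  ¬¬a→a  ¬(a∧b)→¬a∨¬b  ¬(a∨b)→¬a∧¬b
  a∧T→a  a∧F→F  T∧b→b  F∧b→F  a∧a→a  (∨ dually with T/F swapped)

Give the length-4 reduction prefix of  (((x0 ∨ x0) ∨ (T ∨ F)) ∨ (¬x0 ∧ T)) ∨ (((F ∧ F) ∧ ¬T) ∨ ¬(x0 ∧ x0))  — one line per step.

  start: (((x0 ∨ x0) ∨ (T ∨ F)) ∨ (¬x0 ∧ T)) ∨ (((F ∧ F) ∧ ¬T) ∨ ¬(x0 ∧ x0))
  [1] ((x0 ∨ (T ∨ F)) ∨ (¬x0 ∧ T)) ∨ (((F ∧ F) ∧ ¬T) ∨ ¬(x0 ∧ x0))
  [2] ((x0 ∨ T) ∨ (¬x0 ∧ T)) ∨ (((F ∧ F) ∧ ¬T) ∨ ¬(x0 ∧ x0))
  [3] (T ∨ (¬x0 ∧ T)) ∨ (((F ∧ F) ∧ ¬T) ∨ ¬(x0 ∧ x0))
  [4] T ∨ (((F ∧ F) ∧ ¬T) ∨ ¬(x0 ∧ x0))

Answer: after 4 steps: T ∨ (((F ∧ F) ∧ ¬T) ∨ ¬(x0 ∧ x0))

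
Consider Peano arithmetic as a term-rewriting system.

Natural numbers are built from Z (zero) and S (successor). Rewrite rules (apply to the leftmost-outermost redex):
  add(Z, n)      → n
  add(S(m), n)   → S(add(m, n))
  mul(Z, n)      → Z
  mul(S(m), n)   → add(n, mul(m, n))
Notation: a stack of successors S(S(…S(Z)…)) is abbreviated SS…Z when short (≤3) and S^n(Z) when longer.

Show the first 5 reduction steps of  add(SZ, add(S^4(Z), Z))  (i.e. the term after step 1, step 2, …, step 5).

Answer: after 5 steps: S(S(S(S(add(SZ, Z)))))

Derivation:
  start: add(SZ, add(S^4(Z), Z))
  [1] S(add(Z, add(S^4(Z), Z)))
  [2] S(add(S^4(Z), Z))
  [3] S(S(add(SSSZ, Z)))
  [4] S(S(S(add(SSZ, Z))))
  [5] S(S(S(S(add(SZ, Z)))))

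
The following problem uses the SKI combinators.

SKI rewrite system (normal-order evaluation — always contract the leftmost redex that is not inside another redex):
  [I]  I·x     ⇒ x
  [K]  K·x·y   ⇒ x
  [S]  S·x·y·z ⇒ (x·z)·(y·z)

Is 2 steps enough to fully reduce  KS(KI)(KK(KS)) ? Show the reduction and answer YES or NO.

  start: KS(KI)(KK(KS))
  [1] S(KK(KS))
  [2] SK

Answer: YES — reaches normal form SK in 2 ≤ 2 steps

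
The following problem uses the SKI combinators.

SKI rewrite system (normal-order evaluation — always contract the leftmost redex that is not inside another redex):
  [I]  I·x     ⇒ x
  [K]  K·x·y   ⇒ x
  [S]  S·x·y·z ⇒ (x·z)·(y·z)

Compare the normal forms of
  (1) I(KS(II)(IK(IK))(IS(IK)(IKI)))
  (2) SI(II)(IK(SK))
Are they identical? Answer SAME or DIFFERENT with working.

Answer: DIFFERENT — A ⇓ S(KK)(SK(KI)), B ⇓ SK

Working:
Term A:
  start: I(KS(II)(IK(IK))(IS(IK)(IKI)))
  step 1: KS(II)(IK(IK))(IS(IK)(IKI))
  step 2: S(IK(IK))(IS(IK)(IKI))
  step 3: S(K(IK))(IS(IK)(IKI))
  step 4: S(KK)(IS(IK)(IKI))
  step 5: S(KK)(S(IK)(IKI))
  step 6: S(KK)(SK(IKI))
  step 7: S(KK)(SK(KI))

Term B:
  start: SI(II)(IK(SK))
  step 1: I(IK(SK))(II(IK(SK)))
  step 2: IK(SK)(II(IK(SK)))
  step 3: K(SK)(II(IK(SK)))
  step 4: SK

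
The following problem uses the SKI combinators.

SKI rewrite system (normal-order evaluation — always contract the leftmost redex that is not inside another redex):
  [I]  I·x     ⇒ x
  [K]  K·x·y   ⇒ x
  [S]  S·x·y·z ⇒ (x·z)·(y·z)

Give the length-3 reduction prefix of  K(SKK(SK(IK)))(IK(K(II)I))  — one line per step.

  start: K(SKK(SK(IK)))(IK(K(II)I))
  step 1: SKK(SK(IK))
  step 2: K(SK(IK))(K(SK(IK)))
  step 3: SK(IK)

Answer: after 3 steps: SK(IK)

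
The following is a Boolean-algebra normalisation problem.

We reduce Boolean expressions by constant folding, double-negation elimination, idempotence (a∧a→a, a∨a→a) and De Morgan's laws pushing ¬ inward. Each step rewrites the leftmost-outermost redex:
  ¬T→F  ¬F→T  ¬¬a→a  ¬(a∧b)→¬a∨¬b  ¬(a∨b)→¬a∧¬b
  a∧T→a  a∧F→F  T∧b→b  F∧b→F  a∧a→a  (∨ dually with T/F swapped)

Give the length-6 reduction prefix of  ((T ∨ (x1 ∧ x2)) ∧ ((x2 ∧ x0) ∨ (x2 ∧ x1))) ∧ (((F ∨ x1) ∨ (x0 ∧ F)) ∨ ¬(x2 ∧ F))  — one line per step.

Answer: after 6 steps: ((x2 ∧ x0) ∨ (x2 ∧ x1)) ∧ (x1 ∨ (¬x2 ∨ ¬F))

Working:
  start: ((T ∨ (x1 ∧ x2)) ∧ ((x2 ∧ x0) ∨ (x2 ∧ x1))) ∧ (((F ∨ x1) ∨ (x0 ∧ F)) ∨ ¬(x2 ∧ F))
  [1] (T ∧ ((x2 ∧ x0) ∨ (x2 ∧ x1))) ∧ (((F ∨ x1) ∨ (x0 ∧ F)) ∨ ¬(x2 ∧ F))
  [2] ((x2 ∧ x0) ∨ (x2 ∧ x1)) ∧ (((F ∨ x1) ∨ (x0 ∧ F)) ∨ ¬(x2 ∧ F))
  [3] ((x2 ∧ x0) ∨ (x2 ∧ x1)) ∧ ((x1 ∨ (x0 ∧ F)) ∨ ¬(x2 ∧ F))
  [4] ((x2 ∧ x0) ∨ (x2 ∧ x1)) ∧ ((x1 ∨ F) ∨ ¬(x2 ∧ F))
  [5] ((x2 ∧ x0) ∨ (x2 ∧ x1)) ∧ (x1 ∨ ¬(x2 ∧ F))
  [6] ((x2 ∧ x0) ∨ (x2 ∧ x1)) ∧ (x1 ∨ (¬x2 ∨ ¬F))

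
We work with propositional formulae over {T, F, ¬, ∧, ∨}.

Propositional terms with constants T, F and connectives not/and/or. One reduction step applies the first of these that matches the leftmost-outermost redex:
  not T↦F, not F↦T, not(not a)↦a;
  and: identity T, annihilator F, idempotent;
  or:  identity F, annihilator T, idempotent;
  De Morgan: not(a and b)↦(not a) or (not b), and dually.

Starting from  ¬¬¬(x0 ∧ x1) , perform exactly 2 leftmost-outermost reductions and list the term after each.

Answer: after 2 steps: ¬x0 ∨ ¬x1

Reduction:
  start: ¬¬¬(x0 ∧ x1)
  [1] ¬(x0 ∧ x1)
  [2] ¬x0 ∨ ¬x1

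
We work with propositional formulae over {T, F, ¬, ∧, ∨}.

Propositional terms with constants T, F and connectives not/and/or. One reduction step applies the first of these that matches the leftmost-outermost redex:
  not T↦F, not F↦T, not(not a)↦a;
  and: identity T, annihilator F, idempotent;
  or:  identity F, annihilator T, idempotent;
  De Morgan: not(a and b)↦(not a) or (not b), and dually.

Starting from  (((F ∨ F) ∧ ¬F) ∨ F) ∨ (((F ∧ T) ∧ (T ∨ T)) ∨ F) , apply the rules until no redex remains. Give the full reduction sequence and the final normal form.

Answer: normal form = F  (in 7 steps)

Working:
  start: (((F ∨ F) ∧ ¬F) ∨ F) ∨ (((F ∧ T) ∧ (T ∨ T)) ∨ F)
  step 1: ((F ∨ F) ∧ ¬F) ∨ (((F ∧ T) ∧ (T ∨ T)) ∨ F)
  step 2: (F ∧ ¬F) ∨ (((F ∧ T) ∧ (T ∨ T)) ∨ F)
  step 3: F ∨ (((F ∧ T) ∧ (T ∨ T)) ∨ F)
  step 4: ((F ∧ T) ∧ (T ∨ T)) ∨ F
  step 5: (F ∧ T) ∧ (T ∨ T)
  step 6: F ∧ (T ∨ T)
  step 7: F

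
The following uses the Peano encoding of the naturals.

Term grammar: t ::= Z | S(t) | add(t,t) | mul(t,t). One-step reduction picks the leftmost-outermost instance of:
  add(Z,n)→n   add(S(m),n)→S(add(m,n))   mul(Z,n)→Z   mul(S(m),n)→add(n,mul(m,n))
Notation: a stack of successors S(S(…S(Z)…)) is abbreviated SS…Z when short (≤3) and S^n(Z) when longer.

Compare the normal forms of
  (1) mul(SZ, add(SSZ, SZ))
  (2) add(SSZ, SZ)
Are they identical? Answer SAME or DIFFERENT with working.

Answer: SAME — A ⇓ SSSZ, B ⇓ SSSZ

Derivation:
Term A:
  start: mul(SZ, add(SSZ, SZ))
  step 1: add(add(SSZ, SZ), mul(Z, add(SSZ, SZ)))
  step 2: add(S(add(SZ, SZ)), mul(Z, add(SSZ, SZ)))
  step 3: S(add(add(SZ, SZ), mul(Z, add(SSZ, SZ))))
  step 4: S(add(S(add(Z, SZ)), mul(Z, add(SSZ, SZ))))
  step 5: S(S(add(add(Z, SZ), mul(Z, add(SSZ, SZ)))))
  step 6: S(S(add(SZ, mul(Z, add(SSZ, SZ)))))
  step 7: S(S(S(add(Z, mul(Z, add(SSZ, SZ))))))
  step 8: S(S(S(mul(Z, add(SSZ, SZ)))))
  step 9: SSSZ

Term B:
  start: add(SSZ, SZ)
  step 1: S(add(SZ, SZ))
  step 2: S(S(add(Z, SZ)))
  step 3: SSSZ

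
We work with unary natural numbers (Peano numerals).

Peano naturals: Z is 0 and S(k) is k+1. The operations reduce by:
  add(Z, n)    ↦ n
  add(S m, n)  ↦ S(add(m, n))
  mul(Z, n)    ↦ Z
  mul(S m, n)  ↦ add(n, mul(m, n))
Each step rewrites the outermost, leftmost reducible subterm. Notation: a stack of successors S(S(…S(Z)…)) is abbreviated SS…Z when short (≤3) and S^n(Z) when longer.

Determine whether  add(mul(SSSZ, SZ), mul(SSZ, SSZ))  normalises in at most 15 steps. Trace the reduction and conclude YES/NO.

Answer: NO — after 15 steps the term is S(S(S(add(SSZ, mul(SZ, SSZ))))), not yet normal

Working:
  start: add(mul(SSSZ, SZ), mul(SSZ, SSZ))
  →1  add(add(SZ, mul(SSZ, SZ)), mul(SSZ, SSZ))
  →2  add(S(add(Z, mul(SSZ, SZ))), mul(SSZ, SSZ))
  →3  S(add(add(Z, mul(SSZ, SZ)), mul(SSZ, SSZ)))
  →4  S(add(mul(SSZ, SZ), mul(SSZ, SSZ)))
  →5  S(add(add(SZ, mul(SZ, SZ)), mul(SSZ, SSZ)))
  →6  S(add(S(add(Z, mul(SZ, SZ))), mul(SSZ, SSZ)))
  →7  S(S(add(add(Z, mul(SZ, SZ)), mul(SSZ, SSZ))))
  →8  S(S(add(mul(SZ, SZ), mul(SSZ, SSZ))))
  →9  S(S(add(add(SZ, mul(Z, SZ)), mul(SSZ, SSZ))))
  →10  S(S(add(S(add(Z, mul(Z, SZ))), mul(SSZ, SSZ))))
  →11  S(S(S(add(add(Z, mul(Z, SZ)), mul(SSZ, SSZ)))))
  →12  S(S(S(add(mul(Z, SZ), mul(SSZ, SSZ)))))
  →13  S(S(S(add(Z, mul(SSZ, SSZ)))))
  →14  S(S(S(mul(SSZ, SSZ))))
  →15  S(S(S(add(SSZ, mul(SZ, SSZ)))))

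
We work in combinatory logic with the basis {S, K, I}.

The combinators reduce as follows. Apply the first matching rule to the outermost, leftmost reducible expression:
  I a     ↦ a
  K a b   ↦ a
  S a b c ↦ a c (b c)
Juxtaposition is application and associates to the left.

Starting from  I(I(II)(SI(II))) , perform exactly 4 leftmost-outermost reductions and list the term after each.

Answer: after 4 steps: SI(II)

Working:
  start: I(I(II)(SI(II)))
  →1  I(II)(SI(II))
  →2  II(SI(II))
  →3  I(SI(II))
  →4  SI(II)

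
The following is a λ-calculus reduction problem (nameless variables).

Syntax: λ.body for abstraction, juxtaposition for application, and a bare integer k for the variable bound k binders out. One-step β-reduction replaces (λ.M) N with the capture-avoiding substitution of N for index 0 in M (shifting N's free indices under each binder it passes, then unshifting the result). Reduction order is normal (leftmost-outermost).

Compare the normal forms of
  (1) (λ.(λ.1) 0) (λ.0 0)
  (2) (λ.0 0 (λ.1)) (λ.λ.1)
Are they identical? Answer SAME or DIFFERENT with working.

Term A:
  start: (λ.(λ.1) 0) (λ.0 0)
  step 1: (λ.λ.0 0) (λ.0 0)
  step 2: λ.0 0

Term B:
  start: (λ.0 0 (λ.1)) (λ.λ.1)
  step 1: (λ.λ.1) (λ.λ.1) (λ.λ.λ.1)
  step 2: (λ.λ.λ.1) (λ.λ.λ.1)
  step 3: λ.λ.1

Answer: DIFFERENT — A ⇓ λ.0 0, B ⇓ λ.λ.1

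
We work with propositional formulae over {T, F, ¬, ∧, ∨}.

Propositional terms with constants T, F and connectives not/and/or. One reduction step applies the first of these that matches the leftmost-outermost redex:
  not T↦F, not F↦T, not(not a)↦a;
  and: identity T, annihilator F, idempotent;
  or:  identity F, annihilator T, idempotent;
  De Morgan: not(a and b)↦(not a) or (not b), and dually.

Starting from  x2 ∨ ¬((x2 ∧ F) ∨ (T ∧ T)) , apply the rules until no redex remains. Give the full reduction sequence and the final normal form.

  start: x2 ∨ ¬((x2 ∧ F) ∨ (T ∧ T))
  [1] x2 ∨ (¬(x2 ∧ F) ∧ ¬(T ∧ T))
  [2] x2 ∨ ((¬x2 ∨ ¬F) ∧ ¬(T ∧ T))
  [3] x2 ∨ ((¬x2 ∨ T) ∧ ¬(T ∧ T))
  [4] x2 ∨ (T ∧ ¬(T ∧ T))
  [5] x2 ∨ ¬(T ∧ T)
  [6] x2 ∨ (¬T ∨ ¬T)
  [7] x2 ∨ ¬T
  [8] x2 ∨ F
  [9] x2

Answer: normal form = x2  (in 9 steps)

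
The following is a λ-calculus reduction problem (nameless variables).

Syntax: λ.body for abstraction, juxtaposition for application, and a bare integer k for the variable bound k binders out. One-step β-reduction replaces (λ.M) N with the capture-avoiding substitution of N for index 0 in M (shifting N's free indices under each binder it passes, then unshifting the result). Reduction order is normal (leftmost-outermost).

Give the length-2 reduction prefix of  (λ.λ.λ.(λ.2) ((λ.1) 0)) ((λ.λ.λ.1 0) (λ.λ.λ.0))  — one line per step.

  start: (λ.λ.λ.(λ.2) ((λ.1) 0)) ((λ.λ.λ.1 0) (λ.λ.λ.0))
  [1] λ.λ.(λ.2) ((λ.1) 0)
  [2] λ.λ.1

Answer: after 2 steps: λ.λ.1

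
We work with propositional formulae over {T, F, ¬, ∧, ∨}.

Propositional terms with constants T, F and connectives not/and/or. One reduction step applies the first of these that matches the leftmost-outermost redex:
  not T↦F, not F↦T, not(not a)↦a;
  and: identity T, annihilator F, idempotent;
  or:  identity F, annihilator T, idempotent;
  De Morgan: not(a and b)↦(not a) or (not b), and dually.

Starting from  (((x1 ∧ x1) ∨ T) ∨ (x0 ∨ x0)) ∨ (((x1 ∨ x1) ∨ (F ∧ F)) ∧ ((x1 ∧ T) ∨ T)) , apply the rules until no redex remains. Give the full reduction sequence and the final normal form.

Answer: normal form = T  (in 3 steps)

Reduction:
  start: (((x1 ∧ x1) ∨ T) ∨ (x0 ∨ x0)) ∨ (((x1 ∨ x1) ∨ (F ∧ F)) ∧ ((x1 ∧ T) ∨ T))
  [1] (T ∨ (x0 ∨ x0)) ∨ (((x1 ∨ x1) ∨ (F ∧ F)) ∧ ((x1 ∧ T) ∨ T))
  [2] T ∨ (((x1 ∨ x1) ∨ (F ∧ F)) ∧ ((x1 ∧ T) ∨ T))
  [3] T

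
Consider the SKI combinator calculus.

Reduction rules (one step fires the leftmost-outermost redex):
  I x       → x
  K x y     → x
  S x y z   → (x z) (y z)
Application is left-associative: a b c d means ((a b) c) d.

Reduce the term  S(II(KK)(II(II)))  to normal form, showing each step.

  start: S(II(KK)(II(II)))
  step 1: S(I(KK)(II(II)))
  step 2: S(KK(II(II)))
  step 3: SK

Answer: normal form = SK  (in 3 steps)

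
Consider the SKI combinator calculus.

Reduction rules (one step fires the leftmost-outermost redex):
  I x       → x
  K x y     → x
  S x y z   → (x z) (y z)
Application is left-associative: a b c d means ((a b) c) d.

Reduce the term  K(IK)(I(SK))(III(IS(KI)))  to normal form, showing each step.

Answer: normal form = K(S(KI))  (in 6 steps)

Working:
  start: K(IK)(I(SK))(III(IS(KI)))
  →1  IK(III(IS(KI)))
  →2  K(III(IS(KI)))
  →3  K(II(IS(KI)))
  →4  K(I(IS(KI)))
  →5  K(IS(KI))
  →6  K(S(KI))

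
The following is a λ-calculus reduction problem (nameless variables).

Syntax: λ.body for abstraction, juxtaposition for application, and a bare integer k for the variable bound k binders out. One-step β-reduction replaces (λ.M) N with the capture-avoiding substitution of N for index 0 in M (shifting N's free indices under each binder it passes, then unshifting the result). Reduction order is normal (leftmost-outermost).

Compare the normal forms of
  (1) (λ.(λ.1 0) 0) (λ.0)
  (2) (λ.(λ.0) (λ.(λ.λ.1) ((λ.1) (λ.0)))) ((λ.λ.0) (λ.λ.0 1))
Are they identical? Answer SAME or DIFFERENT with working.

Term A:
  start: (λ.(λ.1 0) 0) (λ.0)
  step 1: (λ.(λ.0) 0) (λ.0)
  step 2: (λ.0) (λ.0)
  step 3: λ.0

Term B:
  start: (λ.(λ.0) (λ.(λ.λ.1) ((λ.1) (λ.0)))) ((λ.λ.0) (λ.λ.0 1))
  step 1: (λ.0) (λ.(λ.λ.1) ((λ.1) (λ.0)))
  step 2: λ.(λ.λ.1) ((λ.1) (λ.0))
  step 3: λ.λ.(λ.2) (λ.0)
  step 4: λ.λ.1

Answer: DIFFERENT — A ⇓ λ.0, B ⇓ λ.λ.1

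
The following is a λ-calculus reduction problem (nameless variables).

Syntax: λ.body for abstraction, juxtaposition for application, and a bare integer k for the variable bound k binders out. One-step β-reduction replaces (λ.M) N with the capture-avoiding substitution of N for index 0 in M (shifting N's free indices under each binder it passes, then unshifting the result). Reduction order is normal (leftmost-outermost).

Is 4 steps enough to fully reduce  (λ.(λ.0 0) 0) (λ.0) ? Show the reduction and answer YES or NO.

  start: (λ.(λ.0 0) 0) (λ.0)
  →1  (λ.0 0) (λ.0)
  →2  (λ.0) (λ.0)
  →3  λ.0

Answer: YES — reaches normal form λ.0 in 3 ≤ 4 steps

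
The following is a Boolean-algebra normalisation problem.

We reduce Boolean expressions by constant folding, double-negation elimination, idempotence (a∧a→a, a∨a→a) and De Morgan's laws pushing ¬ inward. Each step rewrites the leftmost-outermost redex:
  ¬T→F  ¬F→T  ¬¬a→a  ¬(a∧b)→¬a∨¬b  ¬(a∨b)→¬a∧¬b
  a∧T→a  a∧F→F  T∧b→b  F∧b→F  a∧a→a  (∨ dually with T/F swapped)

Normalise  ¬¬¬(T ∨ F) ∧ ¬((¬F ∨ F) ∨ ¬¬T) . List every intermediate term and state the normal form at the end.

Answer: normal form = F  (in 5 steps)

Working:
  start: ¬¬¬(T ∨ F) ∧ ¬((¬F ∨ F) ∨ ¬¬T)
  [1] ¬(T ∨ F) ∧ ¬((¬F ∨ F) ∨ ¬¬T)
  [2] (¬T ∧ ¬F) ∧ ¬((¬F ∨ F) ∨ ¬¬T)
  [3] (F ∧ ¬F) ∧ ¬((¬F ∨ F) ∨ ¬¬T)
  [4] F ∧ ¬((¬F ∨ F) ∨ ¬¬T)
  [5] F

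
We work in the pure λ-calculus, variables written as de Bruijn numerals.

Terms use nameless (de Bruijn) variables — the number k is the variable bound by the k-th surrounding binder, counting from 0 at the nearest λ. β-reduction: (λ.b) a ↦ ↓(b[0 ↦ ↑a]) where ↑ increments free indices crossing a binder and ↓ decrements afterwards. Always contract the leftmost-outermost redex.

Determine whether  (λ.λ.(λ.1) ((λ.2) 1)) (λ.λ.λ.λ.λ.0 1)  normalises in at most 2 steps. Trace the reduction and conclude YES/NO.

Answer: YES — reaches normal form λ.0 in 2 ≤ 2 steps

Derivation:
  start: (λ.λ.(λ.1) ((λ.2) 1)) (λ.λ.λ.λ.λ.0 1)
  →1  λ.(λ.1) ((λ.λ.λ.λ.λ.λ.0 1) (λ.λ.λ.λ.λ.0 1))
  →2  λ.0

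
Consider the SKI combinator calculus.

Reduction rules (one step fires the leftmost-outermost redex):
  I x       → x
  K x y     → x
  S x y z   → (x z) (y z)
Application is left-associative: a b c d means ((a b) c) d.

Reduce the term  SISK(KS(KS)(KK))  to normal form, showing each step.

Answer: normal form = SK  (in 3 steps)

Reduction:
  start: SISK(KS(KS)(KK))
  [1] IK(SK)(KS(KS)(KK))
  [2] K(SK)(KS(KS)(KK))
  [3] SK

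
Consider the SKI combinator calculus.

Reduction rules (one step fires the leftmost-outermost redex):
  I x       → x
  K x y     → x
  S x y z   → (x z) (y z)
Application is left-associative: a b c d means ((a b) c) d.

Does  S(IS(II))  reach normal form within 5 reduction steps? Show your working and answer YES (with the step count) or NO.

Answer: YES — reaches normal form S(SI) in 2 ≤ 5 steps

Derivation:
  start: S(IS(II))
  [1] S(S(II))
  [2] S(SI)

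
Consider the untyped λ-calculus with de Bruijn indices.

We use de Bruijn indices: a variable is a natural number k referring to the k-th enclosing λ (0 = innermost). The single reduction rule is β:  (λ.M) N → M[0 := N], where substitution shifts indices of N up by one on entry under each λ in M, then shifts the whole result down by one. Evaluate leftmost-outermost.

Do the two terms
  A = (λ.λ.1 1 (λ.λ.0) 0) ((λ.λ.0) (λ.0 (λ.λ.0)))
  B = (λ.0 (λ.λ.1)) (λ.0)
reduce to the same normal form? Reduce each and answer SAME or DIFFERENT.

Term A:
  start: (λ.λ.1 1 (λ.λ.0) 0) ((λ.λ.0) (λ.0 (λ.λ.0)))
  →1  λ.(λ.λ.0) (λ.0 (λ.λ.0)) ((λ.λ.0) (λ.0 (λ.λ.0))) (λ.λ.0) 0
  →2  λ.(λ.0) ((λ.λ.0) (λ.0 (λ.λ.0))) (λ.λ.0) 0
  →3  λ.(λ.λ.0) (λ.0 (λ.λ.0)) (λ.λ.0) 0
  →4  λ.(λ.0) (λ.λ.0) 0
  →5  λ.(λ.λ.0) 0
  →6  λ.λ.0

Term B:
  start: (λ.0 (λ.λ.1)) (λ.0)
  →1  (λ.0) (λ.λ.1)
  →2  λ.λ.1

Answer: DIFFERENT — A ⇓ λ.λ.0, B ⇓ λ.λ.1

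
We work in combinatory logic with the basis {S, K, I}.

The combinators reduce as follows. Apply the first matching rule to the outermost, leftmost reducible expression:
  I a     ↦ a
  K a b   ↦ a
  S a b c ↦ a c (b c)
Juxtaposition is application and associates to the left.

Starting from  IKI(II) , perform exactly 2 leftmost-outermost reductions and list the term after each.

  start: IKI(II)
  →1  KI(II)
  →2  I

Answer: after 2 steps: I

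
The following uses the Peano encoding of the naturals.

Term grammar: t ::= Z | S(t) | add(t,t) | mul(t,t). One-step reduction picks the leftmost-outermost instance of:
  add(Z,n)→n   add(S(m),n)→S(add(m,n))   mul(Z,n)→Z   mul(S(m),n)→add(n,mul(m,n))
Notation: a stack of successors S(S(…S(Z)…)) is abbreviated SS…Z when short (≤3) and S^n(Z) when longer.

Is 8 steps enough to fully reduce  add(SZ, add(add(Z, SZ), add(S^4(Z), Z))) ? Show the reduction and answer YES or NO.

  start: add(SZ, add(add(Z, SZ), add(S^4(Z), Z)))
  [1] S(add(Z, add(add(Z, SZ), add(S^4(Z), Z))))
  [2] S(add(add(Z, SZ), add(S^4(Z), Z)))
  [3] S(add(SZ, add(S^4(Z), Z)))
  [4] S(S(add(Z, add(S^4(Z), Z))))
  [5] S(S(add(S^4(Z), Z)))
  [6] S(S(S(add(SSSZ, Z))))
  [7] S(S(S(S(add(SSZ, Z)))))
  [8] S(S(S(S(S(add(SZ, Z))))))

Answer: NO — after 8 steps the term is S(S(S(S(S(add(SZ, Z)))))), not yet normal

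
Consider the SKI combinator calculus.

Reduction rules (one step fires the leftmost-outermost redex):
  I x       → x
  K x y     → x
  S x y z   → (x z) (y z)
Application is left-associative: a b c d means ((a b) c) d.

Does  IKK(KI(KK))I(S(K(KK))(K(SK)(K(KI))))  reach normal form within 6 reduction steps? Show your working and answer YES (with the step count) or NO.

  start: IKK(KI(KK))I(S(K(KK))(K(SK)(K(KI))))
  [1] KK(KI(KK))I(S(K(KK))(K(SK)(K(KI))))
  [2] KI(S(K(KK))(K(SK)(K(KI))))
  [3] I

Answer: YES — reaches normal form I in 3 ≤ 6 steps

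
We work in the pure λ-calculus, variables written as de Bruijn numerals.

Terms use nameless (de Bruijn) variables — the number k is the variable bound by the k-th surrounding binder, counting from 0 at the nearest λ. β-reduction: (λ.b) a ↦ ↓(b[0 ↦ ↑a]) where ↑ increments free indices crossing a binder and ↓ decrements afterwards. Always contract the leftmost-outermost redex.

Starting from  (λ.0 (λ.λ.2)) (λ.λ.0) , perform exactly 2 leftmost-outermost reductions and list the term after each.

Answer: after 2 steps: λ.0

Derivation:
  start: (λ.0 (λ.λ.2)) (λ.λ.0)
  [1] (λ.λ.0) (λ.λ.λ.λ.0)
  [2] λ.0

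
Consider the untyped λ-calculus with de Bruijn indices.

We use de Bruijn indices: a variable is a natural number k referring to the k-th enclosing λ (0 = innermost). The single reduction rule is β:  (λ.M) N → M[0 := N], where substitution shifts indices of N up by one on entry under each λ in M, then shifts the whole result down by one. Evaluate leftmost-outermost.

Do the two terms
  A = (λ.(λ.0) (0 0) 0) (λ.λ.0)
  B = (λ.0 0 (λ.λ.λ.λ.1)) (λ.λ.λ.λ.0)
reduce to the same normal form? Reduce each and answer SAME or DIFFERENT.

Term A:
  start: (λ.(λ.0) (0 0) 0) (λ.λ.0)
  step 1: (λ.0) ((λ.λ.0) (λ.λ.0)) (λ.λ.0)
  step 2: (λ.λ.0) (λ.λ.0) (λ.λ.0)
  step 3: (λ.0) (λ.λ.0)
  step 4: λ.λ.0

Term B:
  start: (λ.0 0 (λ.λ.λ.λ.1)) (λ.λ.λ.λ.0)
  step 1: (λ.λ.λ.λ.0) (λ.λ.λ.λ.0) (λ.λ.λ.λ.1)
  step 2: (λ.λ.λ.0) (λ.λ.λ.λ.1)
  step 3: λ.λ.0

Answer: SAME — A ⇓ λ.λ.0, B ⇓ λ.λ.0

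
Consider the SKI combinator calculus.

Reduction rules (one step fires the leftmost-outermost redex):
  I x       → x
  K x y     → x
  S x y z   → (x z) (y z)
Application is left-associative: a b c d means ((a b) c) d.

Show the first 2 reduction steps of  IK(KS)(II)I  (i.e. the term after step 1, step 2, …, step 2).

Answer: after 2 steps: KSI

Derivation:
  start: IK(KS)(II)I
  step 1: K(KS)(II)I
  step 2: KSI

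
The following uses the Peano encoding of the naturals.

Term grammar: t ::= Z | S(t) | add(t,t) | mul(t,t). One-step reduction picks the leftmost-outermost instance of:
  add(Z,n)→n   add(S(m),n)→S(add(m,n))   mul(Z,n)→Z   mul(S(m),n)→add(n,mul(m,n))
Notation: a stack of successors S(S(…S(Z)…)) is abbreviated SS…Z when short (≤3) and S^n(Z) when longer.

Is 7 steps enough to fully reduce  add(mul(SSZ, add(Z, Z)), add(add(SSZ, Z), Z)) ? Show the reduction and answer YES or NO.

Answer: NO — after 7 steps the term is add(Z, add(add(SSZ, Z), Z)), not yet normal

Reduction:
  start: add(mul(SSZ, add(Z, Z)), add(add(SSZ, Z), Z))
  step 1: add(add(add(Z, Z), mul(SZ, add(Z, Z))), add(add(SSZ, Z), Z))
  step 2: add(add(Z, mul(SZ, add(Z, Z))), add(add(SSZ, Z), Z))
  step 3: add(mul(SZ, add(Z, Z)), add(add(SSZ, Z), Z))
  step 4: add(add(add(Z, Z), mul(Z, add(Z, Z))), add(add(SSZ, Z), Z))
  step 5: add(add(Z, mul(Z, add(Z, Z))), add(add(SSZ, Z), Z))
  step 6: add(mul(Z, add(Z, Z)), add(add(SSZ, Z), Z))
  step 7: add(Z, add(add(SSZ, Z), Z))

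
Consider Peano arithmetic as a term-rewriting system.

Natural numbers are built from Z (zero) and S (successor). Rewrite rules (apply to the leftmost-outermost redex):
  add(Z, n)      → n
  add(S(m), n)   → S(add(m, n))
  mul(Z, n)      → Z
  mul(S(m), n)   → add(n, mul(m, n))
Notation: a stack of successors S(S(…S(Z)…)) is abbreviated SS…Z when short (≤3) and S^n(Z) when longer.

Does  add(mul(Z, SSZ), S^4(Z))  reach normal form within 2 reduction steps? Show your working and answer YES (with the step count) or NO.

Answer: YES — reaches normal form S^4(Z) in 2 ≤ 2 steps

Derivation:
  start: add(mul(Z, SSZ), S^4(Z))
  step 1: add(Z, S^4(Z))
  step 2: S^4(Z)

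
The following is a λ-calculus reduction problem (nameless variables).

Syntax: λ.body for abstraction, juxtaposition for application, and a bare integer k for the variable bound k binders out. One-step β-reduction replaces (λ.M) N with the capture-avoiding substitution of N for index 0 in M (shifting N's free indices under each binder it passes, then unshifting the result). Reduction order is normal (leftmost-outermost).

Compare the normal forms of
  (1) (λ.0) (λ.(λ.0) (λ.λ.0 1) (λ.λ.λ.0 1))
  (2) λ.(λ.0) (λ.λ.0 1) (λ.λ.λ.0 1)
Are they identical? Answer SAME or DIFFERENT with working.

Answer: SAME — A ⇓ λ.λ.0 (λ.λ.λ.0 1), B ⇓ λ.λ.0 (λ.λ.λ.0 1)

Reduction:
Term A:
  start: (λ.0) (λ.(λ.0) (λ.λ.0 1) (λ.λ.λ.0 1))
  →1  λ.(λ.0) (λ.λ.0 1) (λ.λ.λ.0 1)
  →2  λ.(λ.λ.0 1) (λ.λ.λ.0 1)
  →3  λ.λ.0 (λ.λ.λ.0 1)

Term B:
  start: λ.(λ.0) (λ.λ.0 1) (λ.λ.λ.0 1)
  →1  λ.(λ.λ.0 1) (λ.λ.λ.0 1)
  →2  λ.λ.0 (λ.λ.λ.0 1)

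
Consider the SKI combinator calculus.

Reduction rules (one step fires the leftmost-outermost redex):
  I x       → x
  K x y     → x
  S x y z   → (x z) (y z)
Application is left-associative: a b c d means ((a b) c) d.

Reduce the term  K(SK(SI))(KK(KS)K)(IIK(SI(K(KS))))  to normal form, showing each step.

  start: K(SK(SI))(KK(KS)K)(IIK(SI(K(KS))))
  →1  SK(SI)(IIK(SI(K(KS))))
  →2  K(IIK(SI(K(KS))))(SI(IIK(SI(K(KS)))))
  →3  IIK(SI(K(KS)))
  →4  IK(SI(K(KS)))
  →5  K(SI(K(KS)))

Answer: normal form = K(SI(K(KS)))  (in 5 steps)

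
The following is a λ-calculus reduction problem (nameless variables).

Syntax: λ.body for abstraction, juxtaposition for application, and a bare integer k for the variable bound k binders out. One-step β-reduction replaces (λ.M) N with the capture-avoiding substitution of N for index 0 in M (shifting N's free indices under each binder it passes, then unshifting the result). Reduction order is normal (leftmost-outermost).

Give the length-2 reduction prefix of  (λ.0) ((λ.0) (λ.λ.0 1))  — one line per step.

  start: (λ.0) ((λ.0) (λ.λ.0 1))
  [1] (λ.0) (λ.λ.0 1)
  [2] λ.λ.0 1

Answer: after 2 steps: λ.λ.0 1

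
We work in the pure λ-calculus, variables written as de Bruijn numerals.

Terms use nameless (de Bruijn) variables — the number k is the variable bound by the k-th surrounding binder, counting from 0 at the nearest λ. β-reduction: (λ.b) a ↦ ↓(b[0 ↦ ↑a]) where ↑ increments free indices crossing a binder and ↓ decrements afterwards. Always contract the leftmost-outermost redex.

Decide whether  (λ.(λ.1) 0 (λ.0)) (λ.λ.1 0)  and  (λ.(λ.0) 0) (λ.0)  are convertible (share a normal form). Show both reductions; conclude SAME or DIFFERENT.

Answer: SAME — A ⇓ λ.0, B ⇓ λ.0

Reduction:
Term A:
  start: (λ.(λ.1) 0 (λ.0)) (λ.λ.1 0)
  step 1: (λ.λ.λ.1 0) (λ.λ.1 0) (λ.0)
  step 2: (λ.λ.1 0) (λ.0)
  step 3: λ.(λ.0) 0
  step 4: λ.0

Term B:
  start: (λ.(λ.0) 0) (λ.0)
  step 1: (λ.0) (λ.0)
  step 2: λ.0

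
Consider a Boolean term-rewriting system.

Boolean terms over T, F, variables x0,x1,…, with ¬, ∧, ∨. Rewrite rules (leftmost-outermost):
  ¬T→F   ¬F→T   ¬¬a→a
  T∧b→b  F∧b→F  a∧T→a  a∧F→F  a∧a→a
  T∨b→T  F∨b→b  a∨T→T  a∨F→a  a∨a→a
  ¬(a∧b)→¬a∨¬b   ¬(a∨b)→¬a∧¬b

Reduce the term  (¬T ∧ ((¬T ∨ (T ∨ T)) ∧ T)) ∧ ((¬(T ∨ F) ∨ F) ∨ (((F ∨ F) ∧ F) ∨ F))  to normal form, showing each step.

  start: (¬T ∧ ((¬T ∨ (T ∨ T)) ∧ T)) ∧ ((¬(T ∨ F) ∨ F) ∨ (((F ∨ F) ∧ F) ∨ F))
  →1  (F ∧ ((¬T ∨ (T ∨ T)) ∧ T)) ∧ ((¬(T ∨ F) ∨ F) ∨ (((F ∨ F) ∧ F) ∨ F))
  →2  F ∧ ((¬(T ∨ F) ∨ F) ∨ (((F ∨ F) ∧ F) ∨ F))
  →3  F

Answer: normal form = F  (in 3 steps)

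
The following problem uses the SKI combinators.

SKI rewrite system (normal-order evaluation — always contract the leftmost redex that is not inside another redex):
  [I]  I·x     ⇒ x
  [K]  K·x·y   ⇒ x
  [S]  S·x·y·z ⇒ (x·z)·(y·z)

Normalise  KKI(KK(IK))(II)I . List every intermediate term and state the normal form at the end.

  start: KKI(KK(IK))(II)I
  →1  K(KK(IK))(II)I
  →2  KK(IK)I
  →3  KI

Answer: normal form = KI  (in 3 steps)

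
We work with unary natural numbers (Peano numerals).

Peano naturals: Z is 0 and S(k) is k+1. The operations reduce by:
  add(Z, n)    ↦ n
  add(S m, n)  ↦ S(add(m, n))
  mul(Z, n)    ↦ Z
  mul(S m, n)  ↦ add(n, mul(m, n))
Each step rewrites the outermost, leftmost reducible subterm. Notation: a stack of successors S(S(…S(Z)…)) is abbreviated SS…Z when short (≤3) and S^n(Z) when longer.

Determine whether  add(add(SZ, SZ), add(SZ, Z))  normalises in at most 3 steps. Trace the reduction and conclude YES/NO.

  start: add(add(SZ, SZ), add(SZ, Z))
  step 1: add(S(add(Z, SZ)), add(SZ, Z))
  step 2: S(add(add(Z, SZ), add(SZ, Z)))
  step 3: S(add(SZ, add(SZ, Z)))

Answer: NO — after 3 steps the term is S(add(SZ, add(SZ, Z))), not yet normal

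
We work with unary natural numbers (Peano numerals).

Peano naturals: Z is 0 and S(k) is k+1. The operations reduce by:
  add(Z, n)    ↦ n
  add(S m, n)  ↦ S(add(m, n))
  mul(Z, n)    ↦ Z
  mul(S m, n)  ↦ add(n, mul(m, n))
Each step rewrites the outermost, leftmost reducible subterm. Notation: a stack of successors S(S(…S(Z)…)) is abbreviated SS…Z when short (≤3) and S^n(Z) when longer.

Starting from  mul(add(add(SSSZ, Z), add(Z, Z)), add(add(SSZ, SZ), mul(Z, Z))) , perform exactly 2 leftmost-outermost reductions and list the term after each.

  start: mul(add(add(SSSZ, Z), add(Z, Z)), add(add(SSZ, SZ), mul(Z, Z)))
  →1  mul(add(S(add(SSZ, Z)), add(Z, Z)), add(add(SSZ, SZ), mul(Z, Z)))
  →2  mul(S(add(add(SSZ, Z), add(Z, Z))), add(add(SSZ, SZ), mul(Z, Z)))

Answer: after 2 steps: mul(S(add(add(SSZ, Z), add(Z, Z))), add(add(SSZ, SZ), mul(Z, Z)))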